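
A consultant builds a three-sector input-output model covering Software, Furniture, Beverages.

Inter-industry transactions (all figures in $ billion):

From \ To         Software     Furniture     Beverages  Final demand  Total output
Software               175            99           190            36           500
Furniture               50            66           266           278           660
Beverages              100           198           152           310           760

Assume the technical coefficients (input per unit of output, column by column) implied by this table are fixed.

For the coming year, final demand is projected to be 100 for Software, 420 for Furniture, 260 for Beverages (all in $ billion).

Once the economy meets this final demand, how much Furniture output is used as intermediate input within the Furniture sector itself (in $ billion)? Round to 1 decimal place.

z_22 = 85.6

Technical coefficients a_ij = z_ij / X_j:
  a_11 = 175/500 = 0.35, a_21 = 50/500 = 0.10, a_31 = 100/500 = 0.20
  a_12 = 99/660 = 0.15, a_22 = 66/660 = 0.10, a_32 = 198/660 = 0.30
  a_13 = 190/760 = 0.25, a_23 = 266/760 = 0.35, a_33 = 152/760 = 0.20
I − A =
  [   0.65    -0.15    -0.25]
  [  -0.10     0.90    -0.35]
  [  -0.20    -0.30     0.80]
Cofactors of I−A, C_ij = (−1)^(i+j)·(minor ij) (rows/columns in the sector order above):
  C_11 = (0.90)(0.80) − (-0.35)(-0.30) = 0.6150
  C_12 = −[(-0.10)(0.80) − (-0.35)(-0.20)] = 0.1500
  C_13 = (-0.10)(-0.30) − (0.90)(-0.20) = 0.2100
  C_21 = −[(-0.15)(0.80) − (-0.25)(-0.30)] = 0.1950
  C_22 = (0.65)(0.80) − (-0.25)(-0.20) = 0.4700
  C_23 = −[(0.65)(-0.30) − (-0.15)(-0.20)] = 0.2250
  C_31 = (-0.15)(-0.35) − (-0.25)(0.90) = 0.2775
  C_32 = −[(0.65)(-0.35) − (-0.25)(-0.10)] = 0.2525
  C_33 = (0.65)(0.90) − (-0.15)(-0.10) = 0.5700
det(I−A) = Σ_j (I−A)_1j·C_1j = (0.65)(0.6150) + (-0.15)(0.1500) + (-0.25)(0.2100) = 0.32475
adj(I−A) = Cᵀ =
  [ 0.6150   0.1950   0.2775]
  [ 0.1500   0.4700   0.2525]
  [ 0.2100   0.2250   0.5700]
(I − A)⁻¹ = adj(I−A) / det(I−A) ≈
  [   1.8938     0.6005     0.8545]
  [   0.4619     1.4473     0.7775]
  [   0.6467     0.6928     1.7552]
First solve x = (I − A)⁻¹ d = adj(I−A)·d / det(I−A); in particular x_2 = (0.1500·100 + 0.4700·420 + 0.2525·260) / 0.32475 = 278.05 / 0.32475 ≈ 856.197.
Intermediate flow from 2 to 2: z_22 = a_22 · x_2 = 0.10 × 278.05 / 0.32475 = 27.805 / 0.32475 ≈ 85.6.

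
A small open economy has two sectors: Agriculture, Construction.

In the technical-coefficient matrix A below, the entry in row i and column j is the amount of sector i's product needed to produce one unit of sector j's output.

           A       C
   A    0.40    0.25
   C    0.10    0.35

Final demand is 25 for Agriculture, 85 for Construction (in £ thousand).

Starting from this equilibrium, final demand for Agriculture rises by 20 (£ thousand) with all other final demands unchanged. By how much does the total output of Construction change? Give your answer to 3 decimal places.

Δx_C = 5.479

I − A =
  [   0.60    -0.25]
  [  -0.10     0.65]
det(I−A) = (0.60)(0.65) − (-0.25)(-0.10) = 0.3650
adj(I−A) = [[0.65, 0.25], [0.10, 0.60]]
(I − A)⁻¹ = adj(I−A) / det(I−A) ≈
  [   1.7808     0.6849]
  [   0.2740     1.6438]
Δx = (I − A)⁻¹ Δd with Δd having +20 in the Agriculture component and 0 elsewhere.
So Δx_C = L_CA · (+20), where L_CA = adj(I−A)_CA / det(I−A) = 0.10 / 0.3650.
Δx_C = 0.10 × (+20) / 0.3650 = 2.00 / 0.3650 ≈ 5.479.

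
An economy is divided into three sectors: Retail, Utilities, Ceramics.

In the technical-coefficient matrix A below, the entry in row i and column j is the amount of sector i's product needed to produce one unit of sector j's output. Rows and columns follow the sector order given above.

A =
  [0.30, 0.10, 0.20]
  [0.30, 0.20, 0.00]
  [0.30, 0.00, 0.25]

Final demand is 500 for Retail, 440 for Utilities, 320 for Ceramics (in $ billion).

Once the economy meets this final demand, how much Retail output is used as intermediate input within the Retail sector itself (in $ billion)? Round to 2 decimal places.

z_RR = 329.79

I − A =
  [   0.70    -0.10    -0.20]
  [  -0.30     0.80     0.00]
  [  -0.30     0.00     0.75]
Cofactors of I−A, C_ij = (−1)^(i+j)·(minor ij) (rows/columns in the sector order above):
  C_11 = (0.80)(0.75) − (0.00)(0.00) = 0.6000
  C_12 = −[(-0.30)(0.75) − (0.00)(-0.30)] = 0.2250
  C_13 = (-0.30)(0.00) − (0.80)(-0.30) = 0.2400
  C_21 = −[(-0.10)(0.75) − (-0.20)(0.00)] = 0.0750
  C_22 = (0.70)(0.75) − (-0.20)(-0.30) = 0.4650
  C_23 = −[(0.70)(0.00) − (-0.10)(-0.30)] = 0.0300
  C_31 = (-0.10)(0.00) − (-0.20)(0.80) = 0.1600
  C_32 = −[(0.70)(0.00) − (-0.20)(-0.30)] = 0.0600
  C_33 = (0.70)(0.80) − (-0.10)(-0.30) = 0.5300
det(I−A) = Σ_j (I−A)_1j·C_1j = (0.70)(0.6000) + (-0.10)(0.2250) + (-0.20)(0.2400) = 0.3495
adj(I−A) = Cᵀ =
  [ 0.6000   0.0750   0.1600]
  [ 0.2250   0.4650   0.0600]
  [ 0.2400   0.0300   0.5300]
(I − A)⁻¹ = adj(I−A) / det(I−A) ≈
  [   1.7167     0.2146     0.4578]
  [   0.6438     1.3305     0.1717]
  [   0.6867     0.0858     1.5165]
First solve x = (I − A)⁻¹ d = adj(I−A)·d / det(I−A); in particular x_R = (0.6000·500 + 0.0750·440 + 0.1600·320) / 0.3495 = 384.20 / 0.3495 ≈ 1099.2847.
Intermediate flow from R to R: z_RR = a_RR · x_R = 0.30 × 384.20 / 0.3495 = 115.26 / 0.3495 ≈ 329.79.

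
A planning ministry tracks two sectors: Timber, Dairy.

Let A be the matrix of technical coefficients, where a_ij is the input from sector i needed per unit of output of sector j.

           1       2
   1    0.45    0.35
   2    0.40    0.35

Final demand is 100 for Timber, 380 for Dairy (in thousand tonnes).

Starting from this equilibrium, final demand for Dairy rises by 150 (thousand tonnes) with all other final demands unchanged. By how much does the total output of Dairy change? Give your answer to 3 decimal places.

I − A =
  [   0.55    -0.35]
  [  -0.40     0.65]
det(I−A) = (0.55)(0.65) − (-0.35)(-0.40) = 0.2175
adj(I−A) = [[0.65, 0.35], [0.40, 0.55]]
(I − A)⁻¹ = adj(I−A) / det(I−A) ≈
  [   2.9885     1.6092]
  [   1.8391     2.5287]
Δx = (I − A)⁻¹ Δd with Δd having +150 in the Dairy component and 0 elsewhere.
So Δx_2 = L_22 · (+150), where L_22 = adj(I−A)_22 / det(I−A) = 0.55 / 0.2175.
Δx_2 = 0.55 × (+150) / 0.2175 = 82.50 / 0.2175 ≈ 379.310.

Δx_2 = 379.310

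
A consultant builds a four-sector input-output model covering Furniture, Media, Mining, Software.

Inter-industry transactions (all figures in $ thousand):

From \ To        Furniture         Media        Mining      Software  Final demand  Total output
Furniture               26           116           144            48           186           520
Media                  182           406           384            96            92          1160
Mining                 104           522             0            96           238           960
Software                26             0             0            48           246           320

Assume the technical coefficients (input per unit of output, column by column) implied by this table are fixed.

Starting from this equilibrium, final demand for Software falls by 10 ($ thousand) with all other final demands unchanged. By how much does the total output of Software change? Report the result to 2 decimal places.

Technical coefficients a_ij = z_ij / X_j:
  a_11 = 26/520 = 0.05, a_21 = 182/520 = 0.35, a_31 = 104/520 = 0.20, a_41 = 26/520 = 0.05
  a_12 = 116/1160 = 0.10, a_22 = 406/1160 = 0.35, a_32 = 522/1160 = 0.45, a_42 = 0/1160 = 0.00
  a_13 = 144/960 = 0.15, a_23 = 384/960 = 0.40, a_33 = 0/960 = 0.00, a_43 = 0/960 = 0.00
  a_14 = 48/320 = 0.15, a_24 = 96/320 = 0.30, a_34 = 96/320 = 0.30, a_44 = 48/320 = 0.15
I − A =
  [   0.95    -0.10    -0.15    -0.15]
  [  -0.35     0.65    -0.40    -0.30]
  [  -0.20    -0.45     1.00    -0.30]
  [  -0.05     0.00     0.00     0.85]
Compute the cofactors C_ij = (−1)^(i+j)·(3×3 minor ij) of I−A; the adjugate is their transpose:
adj(I−A) = Cᵀ =
  [ 0.399500   0.142375   0.116875   0.162000]
  [ 0.386500   0.772250   0.366875   0.470250]
  [ 0.260875   0.378500   0.488750   0.352125]
  [ 0.023500   0.008375   0.006875   0.360375]
det(I−A) = Σ_j (I−A)_1j·C_1j = (0.95)(0.399500) + (-0.10)(0.386500) + (-0.15)(0.260875) + (-0.15)(0.023500) = 0.29821875
(I − A)⁻¹ = adj(I−A) / det(I−A) ≈
  [   1.3396     0.4774     0.3919     0.5432]
  [   1.2960     2.5895     1.2302     1.5769]
  [   0.8748     1.2692     1.6389     1.1808]
  [   0.0788     0.0281     0.0231     1.2084]
Δx = (I − A)⁻¹ Δd with Δd having -10 in the Software component and 0 elsewhere.
So Δx_4 = L_44 · (-10), where L_44 = adj(I−A)_44 / det(I−A) = 0.360375 / 0.29821875.
Δx_4 = 0.360375 × (-10) / 0.29821875 = -3.60375 / 0.29821875 ≈ -12.08.

Δx_4 = -12.08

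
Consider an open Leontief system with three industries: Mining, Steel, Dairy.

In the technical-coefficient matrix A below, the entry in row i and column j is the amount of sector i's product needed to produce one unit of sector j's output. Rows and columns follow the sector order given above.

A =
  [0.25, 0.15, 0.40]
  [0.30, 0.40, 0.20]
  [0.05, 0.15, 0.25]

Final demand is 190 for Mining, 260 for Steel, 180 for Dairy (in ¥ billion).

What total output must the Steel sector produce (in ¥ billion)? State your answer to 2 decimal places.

x_2 = 938.14

I − A =
  [   0.75    -0.15    -0.40]
  [  -0.30     0.60    -0.20]
  [  -0.05    -0.15     0.75]
Cofactors of I−A, C_ij = (−1)^(i+j)·(minor ij) (rows/columns in the sector order above):
  C_11 = (0.60)(0.75) − (-0.20)(-0.15) = 0.4200
  C_12 = −[(-0.30)(0.75) − (-0.20)(-0.05)] = 0.2350
  C_13 = (-0.30)(-0.15) − (0.60)(-0.05) = 0.0750
  C_21 = −[(-0.15)(0.75) − (-0.40)(-0.15)] = 0.1725
  C_22 = (0.75)(0.75) − (-0.40)(-0.05) = 0.5425
  C_23 = −[(0.75)(-0.15) − (-0.15)(-0.05)] = 0.1200
  C_31 = (-0.15)(-0.20) − (-0.40)(0.60) = 0.2700
  C_32 = −[(0.75)(-0.20) − (-0.40)(-0.30)] = 0.2700
  C_33 = (0.75)(0.60) − (-0.15)(-0.30) = 0.4050
det(I−A) = Σ_j (I−A)_1j·C_1j = (0.75)(0.4200) + (-0.15)(0.2350) + (-0.40)(0.0750) = 0.24975
adj(I−A) = Cᵀ =
  [ 0.4200   0.1725   0.2700]
  [ 0.2350   0.5425   0.2700]
  [ 0.0750   0.1200   0.4050]
(I − A)⁻¹ = adj(I−A) / det(I−A) ≈
  [   1.6817     0.6907     1.0811]
  [   0.9409     2.1722     1.0811]
  [   0.3003     0.4805     1.6216]
x = (I − A)⁻¹ d = adj(I−A)·d / det(I−A), with det(I−A) = 0.24975:
  x_1 = (0.4200·190 + 0.1725·260 + 0.2700·180) / 0.24975 = 173.25 / 0.24975 ≈ 693.69
  x_2 = (0.2350·190 + 0.5425·260 + 0.2700·180) / 0.24975 = 234.30 / 0.24975 ≈ 938.14
  x_3 = (0.0750·190 + 0.1200·260 + 0.4050·180) / 0.24975 = 118.35 / 0.24975 ≈ 473.87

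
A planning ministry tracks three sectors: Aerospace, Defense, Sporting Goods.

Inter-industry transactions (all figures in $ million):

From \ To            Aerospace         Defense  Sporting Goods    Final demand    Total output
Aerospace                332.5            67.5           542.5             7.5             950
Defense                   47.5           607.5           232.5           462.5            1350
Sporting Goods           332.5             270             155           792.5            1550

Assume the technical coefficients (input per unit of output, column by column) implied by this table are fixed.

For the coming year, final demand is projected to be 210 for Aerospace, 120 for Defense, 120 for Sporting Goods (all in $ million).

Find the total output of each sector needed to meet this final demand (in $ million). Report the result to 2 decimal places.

x_A = 598.01, x_D = 396.36, x_S = 453.97

Technical coefficients a_ij = z_ij / X_j:
  a_AA = 332.5/950 = 0.35, a_DA = 47.5/950 = 0.05, a_SA = 332.5/950 = 0.35
  a_AD = 67.5/1350 = 0.05, a_DD = 607.5/1350 = 0.45, a_SD = 270/1350 = 0.20
  a_AS = 542.5/1550 = 0.35, a_DS = 232.5/1550 = 0.15, a_SS = 155/1550 = 0.10
I − A =
  [   0.65    -0.05    -0.35]
  [  -0.05     0.55    -0.15]
  [  -0.35    -0.20     0.90]
Cofactors of I−A, C_ij = (−1)^(i+j)·(minor ij) (rows/columns in the sector order above):
  C_11 = (0.55)(0.90) − (-0.15)(-0.20) = 0.4650
  C_12 = −[(-0.05)(0.90) − (-0.15)(-0.35)] = 0.0975
  C_13 = (-0.05)(-0.20) − (0.55)(-0.35) = 0.2025
  C_21 = −[(-0.05)(0.90) − (-0.35)(-0.20)] = 0.1150
  C_22 = (0.65)(0.90) − (-0.35)(-0.35) = 0.4625
  C_23 = −[(0.65)(-0.20) − (-0.05)(-0.35)] = 0.1475
  C_31 = (-0.05)(-0.15) − (-0.35)(0.55) = 0.2000
  C_32 = −[(0.65)(-0.15) − (-0.35)(-0.05)] = 0.1150
  C_33 = (0.65)(0.55) − (-0.05)(-0.05) = 0.3550
det(I−A) = Σ_j (I−A)_1j·C_1j = (0.65)(0.4650) + (-0.05)(0.0975) + (-0.35)(0.2025) = 0.2265
adj(I−A) = Cᵀ =
  [ 0.4650   0.1150   0.2000]
  [ 0.0975   0.4625   0.1150]
  [ 0.2025   0.1475   0.3550]
(I − A)⁻¹ = adj(I−A) / det(I−A) ≈
  [   2.0530     0.5077     0.8830]
  [   0.4305     2.0419     0.5077]
  [   0.8940     0.6512     1.5673]
x = (I − A)⁻¹ d = adj(I−A)·d / det(I−A), with det(I−A) = 0.2265:
  x_A = (0.4650·210 + 0.1150·120 + 0.2000·120) / 0.2265 = 135.45 / 0.2265 ≈ 598.01
  x_D = (0.0975·210 + 0.4625·120 + 0.1150·120) / 0.2265 = 89.775 / 0.2265 ≈ 396.36
  x_S = (0.2025·210 + 0.1475·120 + 0.3550·120) / 0.2265 = 102.825 / 0.2265 ≈ 453.97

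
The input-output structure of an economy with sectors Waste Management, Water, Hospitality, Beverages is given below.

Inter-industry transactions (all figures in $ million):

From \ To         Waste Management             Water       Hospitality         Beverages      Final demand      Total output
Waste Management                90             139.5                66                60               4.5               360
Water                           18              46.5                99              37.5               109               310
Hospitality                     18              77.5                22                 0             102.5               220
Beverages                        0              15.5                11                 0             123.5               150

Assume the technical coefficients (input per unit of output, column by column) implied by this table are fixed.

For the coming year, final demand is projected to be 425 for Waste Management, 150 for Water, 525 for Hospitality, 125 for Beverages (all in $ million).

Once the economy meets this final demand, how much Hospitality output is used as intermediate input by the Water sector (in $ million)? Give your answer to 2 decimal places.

z_32 = 199.40

Technical coefficients a_ij = z_ij / X_j:
  a_11 = 90/360 = 0.25, a_21 = 18/360 = 0.05, a_31 = 18/360 = 0.05, a_41 = 0/360 = 0.00
  a_12 = 139.5/310 = 0.45, a_22 = 46.5/310 = 0.15, a_32 = 77.5/310 = 0.25, a_42 = 15.5/310 = 0.05
  a_13 = 66/220 = 0.30, a_23 = 99/220 = 0.45, a_33 = 22/220 = 0.10, a_43 = 11/220 = 0.05
  a_14 = 60/150 = 0.40, a_24 = 37.5/150 = 0.25, a_34 = 0/150 = 0.00, a_44 = 0/150 = 0.00
I − A =
  [   0.75    -0.45    -0.30    -0.40]
  [  -0.05     0.85    -0.45    -0.25]
  [  -0.05    -0.25     0.90     0.00]
  [   0.00    -0.05    -0.05     1.00]
Compute the cofactors C_ij = (−1)^(i+j)·(3×3 minor ij) of I−A; the adjugate is their transpose:
adj(I−A) = Cᵀ =
  [ 0.638125   0.503000   0.485375   0.381000]
  [ 0.068125   0.659000   0.362875   0.192000]
  [ 0.054375   0.211000   0.604625   0.074500]
  [ 0.006125   0.043500   0.048375   0.442500]
det(I−A) = Σ_j (I−A)_1j·C_1j = (0.75)(0.638125) + (-0.45)(0.068125) + (-0.30)(0.054375) + (-0.40)(0.006125) = 0.429175
(I − A)⁻¹ = adj(I−A) / det(I−A) ≈
  [   1.4869     1.1720     1.1309     0.8877]
  [   0.1587     1.5355     0.8455     0.4474]
  [   0.1267     0.4916     1.4088     0.1736]
  [   0.0143     0.1014     0.1127     1.0310]
First solve x = (I − A)⁻¹ d = adj(I−A)·d / det(I−A); in particular x_2 = (0.068125·425 + 0.659000·150 + 0.362875·525 + 0.192000·125) / 0.429175 = 342.3125 / 0.429175 ≈ 797.6059.
Intermediate flow from 3 to 2: z_32 = a_32 · x_2 = 0.25 × 342.3125 / 0.429175 = 85.578125 / 0.429175 ≈ 199.40.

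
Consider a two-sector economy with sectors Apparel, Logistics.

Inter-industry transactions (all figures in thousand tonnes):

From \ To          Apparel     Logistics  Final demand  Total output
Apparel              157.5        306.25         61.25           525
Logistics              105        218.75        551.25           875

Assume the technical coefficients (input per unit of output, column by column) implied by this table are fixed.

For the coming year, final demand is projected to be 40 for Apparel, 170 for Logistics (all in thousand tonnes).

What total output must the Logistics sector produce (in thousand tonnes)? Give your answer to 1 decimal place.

x_2 = 279.1

Technical coefficients a_ij = z_ij / X_j:
  a_11 = 157.5/525 = 0.30, a_21 = 105/525 = 0.20
  a_12 = 306.25/875 = 0.35, a_22 = 218.75/875 = 0.25
I − A =
  [   0.70    -0.35]
  [  -0.20     0.75]
det(I−A) = (0.70)(0.75) − (-0.35)(-0.20) = 0.4550
adj(I−A) = [[0.75, 0.35], [0.20, 0.70]]
(I − A)⁻¹ = adj(I−A) / det(I−A) ≈
  [   1.6484     0.7692]
  [   0.4396     1.5385]
x = (I − A)⁻¹ d = adj(I−A)·d / det(I−A), with det(I−A) = 0.4550:
  x_1 = (0.75·40 + 0.35·170) / 0.4550 = 89.50 / 0.4550 ≈ 196.7
  x_2 = (0.20·40 + 0.70·170) / 0.4550 = 127.00 / 0.4550 ≈ 279.1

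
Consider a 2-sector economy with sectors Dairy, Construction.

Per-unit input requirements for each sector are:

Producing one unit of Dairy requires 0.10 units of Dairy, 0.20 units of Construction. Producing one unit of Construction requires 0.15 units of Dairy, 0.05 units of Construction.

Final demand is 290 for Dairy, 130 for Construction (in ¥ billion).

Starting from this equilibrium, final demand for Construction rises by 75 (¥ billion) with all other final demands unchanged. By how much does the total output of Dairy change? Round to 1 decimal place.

Δx_1 = 13.6

I − A =
  [   0.90    -0.15]
  [  -0.20     0.95]
det(I−A) = (0.90)(0.95) − (-0.15)(-0.20) = 0.8250
adj(I−A) = [[0.95, 0.15], [0.20, 0.90]]
(I − A)⁻¹ = adj(I−A) / det(I−A) ≈
  [   1.1515     0.1818]
  [   0.2424     1.0909]
Δx = (I − A)⁻¹ Δd with Δd having +75 in the Construction component and 0 elsewhere.
So Δx_1 = L_12 · (+75), where L_12 = adj(I−A)_12 / det(I−A) = 0.15 / 0.8250.
Δx_1 = 0.15 × (+75) / 0.8250 = 11.25 / 0.8250 ≈ 13.6.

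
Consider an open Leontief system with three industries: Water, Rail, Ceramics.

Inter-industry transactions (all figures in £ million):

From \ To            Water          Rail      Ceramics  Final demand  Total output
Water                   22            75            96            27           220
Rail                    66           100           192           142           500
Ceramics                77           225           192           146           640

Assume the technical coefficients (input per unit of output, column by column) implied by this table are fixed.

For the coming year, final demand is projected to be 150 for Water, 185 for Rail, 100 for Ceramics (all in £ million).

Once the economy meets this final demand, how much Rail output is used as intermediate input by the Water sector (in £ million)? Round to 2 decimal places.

z_21 = 123.26

Technical coefficients a_ij = z_ij / X_j:
  a_11 = 22/220 = 0.10, a_21 = 66/220 = 0.30, a_31 = 77/220 = 0.35
  a_12 = 75/500 = 0.15, a_22 = 100/500 = 0.20, a_32 = 225/500 = 0.45
  a_13 = 96/640 = 0.15, a_23 = 192/640 = 0.30, a_33 = 192/640 = 0.30
I − A =
  [   0.90    -0.15    -0.15]
  [  -0.30     0.80    -0.30]
  [  -0.35    -0.45     0.70]
Cofactors of I−A, C_ij = (−1)^(i+j)·(minor ij) (rows/columns in the sector order above):
  C_11 = (0.80)(0.70) − (-0.30)(-0.45) = 0.4250
  C_12 = −[(-0.30)(0.70) − (-0.30)(-0.35)] = 0.3150
  C_13 = (-0.30)(-0.45) − (0.80)(-0.35) = 0.4150
  C_21 = −[(-0.15)(0.70) − (-0.15)(-0.45)] = 0.1725
  C_22 = (0.90)(0.70) − (-0.15)(-0.35) = 0.5775
  C_23 = −[(0.90)(-0.45) − (-0.15)(-0.35)] = 0.4575
  C_31 = (-0.15)(-0.30) − (-0.15)(0.80) = 0.1650
  C_32 = −[(0.90)(-0.30) − (-0.15)(-0.30)] = 0.3150
  C_33 = (0.90)(0.80) − (-0.15)(-0.30) = 0.6750
det(I−A) = Σ_j (I−A)_1j·C_1j = (0.90)(0.4250) + (-0.15)(0.3150) + (-0.15)(0.4150) = 0.2730
adj(I−A) = Cᵀ =
  [ 0.4250   0.1725   0.1650]
  [ 0.3150   0.5775   0.3150]
  [ 0.4150   0.4575   0.6750]
(I − A)⁻¹ = adj(I−A) / det(I−A) ≈
  [   1.5568     0.6319     0.6044]
  [   1.1538     2.1154     1.1538]
  [   1.5201     1.6758     2.4725]
First solve x = (I − A)⁻¹ d = adj(I−A)·d / det(I−A); in particular x_1 = (0.4250·150 + 0.1725·185 + 0.1650·100) / 0.2730 = 112.1625 / 0.2730 ≈ 410.8516.
Intermediate flow from 2 to 1: z_21 = a_21 · x_1 = 0.30 × 112.1625 / 0.2730 = 33.64875 / 0.2730 ≈ 123.26.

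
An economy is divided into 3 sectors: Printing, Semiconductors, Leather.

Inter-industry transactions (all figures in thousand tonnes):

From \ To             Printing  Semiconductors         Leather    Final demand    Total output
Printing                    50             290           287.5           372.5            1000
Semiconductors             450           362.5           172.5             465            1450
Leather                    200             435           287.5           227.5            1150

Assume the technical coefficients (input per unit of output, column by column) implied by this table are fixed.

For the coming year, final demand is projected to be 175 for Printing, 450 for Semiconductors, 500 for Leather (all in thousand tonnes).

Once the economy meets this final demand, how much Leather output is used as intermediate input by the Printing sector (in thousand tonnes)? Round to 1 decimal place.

Technical coefficients a_ij = z_ij / X_j:
  a_11 = 50/1000 = 0.05, a_21 = 450/1000 = 0.45, a_31 = 200/1000 = 0.20
  a_12 = 290/1450 = 0.20, a_22 = 362.5/1450 = 0.25, a_32 = 435/1450 = 0.30
  a_13 = 287.5/1150 = 0.25, a_23 = 172.5/1150 = 0.15, a_33 = 287.5/1150 = 0.25
I − A =
  [   0.95    -0.20    -0.25]
  [  -0.45     0.75    -0.15]
  [  -0.20    -0.30     0.75]
Cofactors of I−A, C_ij = (−1)^(i+j)·(minor ij) (rows/columns in the sector order above):
  C_11 = (0.75)(0.75) − (-0.15)(-0.30) = 0.5175
  C_12 = −[(-0.45)(0.75) − (-0.15)(-0.20)] = 0.3675
  C_13 = (-0.45)(-0.30) − (0.75)(-0.20) = 0.2850
  C_21 = −[(-0.20)(0.75) − (-0.25)(-0.30)] = 0.2250
  C_22 = (0.95)(0.75) − (-0.25)(-0.20) = 0.6625
  C_23 = −[(0.95)(-0.30) − (-0.20)(-0.20)] = 0.3250
  C_31 = (-0.20)(-0.15) − (-0.25)(0.75) = 0.2175
  C_32 = −[(0.95)(-0.15) − (-0.25)(-0.45)] = 0.2550
  C_33 = (0.95)(0.75) − (-0.20)(-0.45) = 0.6225
det(I−A) = Σ_j (I−A)_1j·C_1j = (0.95)(0.5175) + (-0.20)(0.3675) + (-0.25)(0.2850) = 0.346875
adj(I−A) = Cᵀ =
  [ 0.5175   0.2250   0.2175]
  [ 0.3675   0.6625   0.2550]
  [ 0.2850   0.3250   0.6225]
(I − A)⁻¹ = adj(I−A) / det(I−A) ≈
  [   1.4919     0.6486     0.6270]
  [   1.0595     1.9099     0.7351]
  [   0.8216     0.9369     1.7946]
First solve x = (I − A)⁻¹ d = adj(I−A)·d / det(I−A); in particular x_1 = (0.5175·175 + 0.2250·450 + 0.2175·500) / 0.346875 = 300.5625 / 0.346875 ≈ 866.486.
Intermediate flow from 3 to 1: z_31 = a_31 · x_1 = 0.20 × 300.5625 / 0.346875 = 60.1125 / 0.346875 ≈ 173.3.

z_31 = 173.3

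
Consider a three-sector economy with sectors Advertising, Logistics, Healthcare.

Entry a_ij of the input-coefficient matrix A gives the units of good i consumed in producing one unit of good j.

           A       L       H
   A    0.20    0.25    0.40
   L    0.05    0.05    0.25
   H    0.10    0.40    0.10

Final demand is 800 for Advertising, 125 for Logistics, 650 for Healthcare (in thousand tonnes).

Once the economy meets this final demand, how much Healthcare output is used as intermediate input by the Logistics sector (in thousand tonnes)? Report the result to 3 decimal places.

I − A =
  [   0.80    -0.25    -0.40]
  [  -0.05     0.95    -0.25]
  [  -0.10    -0.40     0.90]
Cofactors of I−A, C_ij = (−1)^(i+j)·(minor ij) (rows/columns in the sector order above):
  C_11 = (0.95)(0.90) − (-0.25)(-0.40) = 0.7550
  C_12 = −[(-0.05)(0.90) − (-0.25)(-0.10)] = 0.0700
  C_13 = (-0.05)(-0.40) − (0.95)(-0.10) = 0.1150
  C_21 = −[(-0.25)(0.90) − (-0.40)(-0.40)] = 0.3850
  C_22 = (0.80)(0.90) − (-0.40)(-0.10) = 0.6800
  C_23 = −[(0.80)(-0.40) − (-0.25)(-0.10)] = 0.3450
  C_31 = (-0.25)(-0.25) − (-0.40)(0.95) = 0.4425
  C_32 = −[(0.80)(-0.25) − (-0.40)(-0.05)] = 0.2200
  C_33 = (0.80)(0.95) − (-0.25)(-0.05) = 0.7475
det(I−A) = Σ_j (I−A)_1j·C_1j = (0.80)(0.7550) + (-0.25)(0.0700) + (-0.40)(0.1150) = 0.5405
adj(I−A) = Cᵀ =
  [ 0.7550   0.3850   0.4425]
  [ 0.0700   0.6800   0.2200]
  [ 0.1150   0.3450   0.7475]
(I − A)⁻¹ = adj(I−A) / det(I−A) ≈
  [   1.3969     0.7123     0.8187]
  [   0.1295     1.2581     0.4070]
  [   0.2128     0.6383     1.3830]
First solve x = (I − A)⁻¹ d = adj(I−A)·d / det(I−A); in particular x_L = (0.0700·800 + 0.6800·125 + 0.2200·650) / 0.5405 = 284.00 / 0.5405 ≈ 525.43941.
Intermediate flow from H to L: z_HL = a_HL · x_L = 0.40 × 284.00 / 0.5405 = 113.60 / 0.5405 ≈ 210.176.

z_HL = 210.176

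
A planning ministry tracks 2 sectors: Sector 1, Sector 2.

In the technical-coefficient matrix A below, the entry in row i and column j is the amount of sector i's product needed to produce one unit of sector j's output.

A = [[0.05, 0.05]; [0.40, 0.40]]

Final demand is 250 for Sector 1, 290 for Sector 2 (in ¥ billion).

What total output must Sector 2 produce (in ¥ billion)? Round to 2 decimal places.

I − A =
  [   0.95    -0.05]
  [  -0.40     0.60]
det(I−A) = (0.95)(0.60) − (-0.05)(-0.40) = 0.5500
adj(I−A) = [[0.60, 0.05], [0.40, 0.95]]
(I − A)⁻¹ = adj(I−A) / det(I−A) ≈
  [   1.0909     0.0909]
  [   0.7273     1.7273]
x = (I − A)⁻¹ d = adj(I−A)·d / det(I−A), with det(I−A) = 0.5500:
  x_1 = (0.60·250 + 0.05·290) / 0.5500 = 164.50 / 0.5500 ≈ 299.09
  x_2 = (0.40·250 + 0.95·290) / 0.5500 = 375.50 / 0.5500 ≈ 682.73

x_2 = 682.73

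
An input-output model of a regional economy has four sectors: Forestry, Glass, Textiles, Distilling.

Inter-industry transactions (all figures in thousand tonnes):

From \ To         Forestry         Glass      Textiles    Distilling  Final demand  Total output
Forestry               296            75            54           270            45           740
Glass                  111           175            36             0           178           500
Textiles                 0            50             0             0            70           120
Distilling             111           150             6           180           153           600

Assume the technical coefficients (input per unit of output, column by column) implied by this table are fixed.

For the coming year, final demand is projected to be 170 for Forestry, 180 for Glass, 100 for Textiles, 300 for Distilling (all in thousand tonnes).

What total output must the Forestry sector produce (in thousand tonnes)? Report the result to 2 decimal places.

x_1 = 1329.07

Technical coefficients a_ij = z_ij / X_j:
  a_11 = 296/740 = 0.40, a_21 = 111/740 = 0.15, a_31 = 0/740 = 0.00, a_41 = 111/740 = 0.15
  a_12 = 75/500 = 0.15, a_22 = 175/500 = 0.35, a_32 = 50/500 = 0.10, a_42 = 150/500 = 0.30
  a_13 = 54/120 = 0.45, a_23 = 36/120 = 0.30, a_33 = 0/120 = 0.00, a_43 = 6/120 = 0.05
  a_14 = 270/600 = 0.45, a_24 = 0/600 = 0.00, a_34 = 0/600 = 0.00, a_44 = 180/600 = 0.30
I − A =
  [   0.60    -0.15    -0.45    -0.45]
  [  -0.15     0.65    -0.30     0.00]
  [   0.00    -0.10     1.00     0.00]
  [  -0.15    -0.30    -0.05     0.70]
Compute the cofactors C_ij = (−1)^(i+j)·(3×3 minor ij) of I−A; the adjugate is their transpose:
adj(I−A) = Cᵀ =
  [ 0.434000   0.273750   0.291375   0.279000]
  [ 0.105000   0.352500   0.156375   0.067500]
  [ 0.010500   0.035250   0.193125   0.006750]
  [ 0.138750   0.212250   0.143250   0.342750]
det(I−A) = Σ_j (I−A)_1j·C_1j = (0.60)(0.434000) + (-0.15)(0.105000) + (-0.45)(0.010500) + (-0.45)(0.138750) = 0.1774875
(I − A)⁻¹ = adj(I−A) / det(I−A) ≈
  [   2.4452     1.5424     1.6417     1.5719]
  [   0.5916     1.9861     0.8810     0.3803]
  [   0.0592     0.1986     1.0881     0.0380]
  [   0.7817     1.1959     0.8071     1.9311]
x = (I − A)⁻¹ d = adj(I−A)·d / det(I−A), with det(I−A) = 0.1774875:
  x_1 = (0.434000·170 + 0.273750·180 + 0.291375·100 + 0.279000·300) / 0.1774875 = 235.8925 / 0.1774875 ≈ 1329.07
  x_2 = (0.105000·170 + 0.352500·180 + 0.156375·100 + 0.067500·300) / 0.1774875 = 117.1875 / 0.1774875 ≈ 660.26
  x_3 = (0.010500·170 + 0.035250·180 + 0.193125·100 + 0.006750·300) / 0.1774875 = 29.4675 / 0.1774875 ≈ 166.03
  x_4 = (0.138750·170 + 0.212250·180 + 0.143250·100 + 0.342750·300) / 0.1774875 = 178.9425 / 0.1774875 ≈ 1008.20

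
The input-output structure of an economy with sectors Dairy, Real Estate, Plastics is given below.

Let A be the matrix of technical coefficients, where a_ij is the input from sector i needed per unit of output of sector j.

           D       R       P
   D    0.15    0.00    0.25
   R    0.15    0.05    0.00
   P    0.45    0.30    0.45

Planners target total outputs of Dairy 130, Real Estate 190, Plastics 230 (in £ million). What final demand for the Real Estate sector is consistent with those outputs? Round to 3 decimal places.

I − A =
  [   0.85     0.00    -0.25]
  [  -0.15     0.95     0.00]
  [  -0.45    -0.30     0.55]
d = (I − A) x:
  d_D = (+0.85)·130 + (+0.00)·190 + (-0.25)·230 = 53.000
  d_R = (-0.15)·130 + (+0.95)·190 + (+0.00)·230 = 161.000
  d_P = (-0.45)·130 + (-0.30)·190 + (+0.55)·230 = 11.000

d_R = 161.000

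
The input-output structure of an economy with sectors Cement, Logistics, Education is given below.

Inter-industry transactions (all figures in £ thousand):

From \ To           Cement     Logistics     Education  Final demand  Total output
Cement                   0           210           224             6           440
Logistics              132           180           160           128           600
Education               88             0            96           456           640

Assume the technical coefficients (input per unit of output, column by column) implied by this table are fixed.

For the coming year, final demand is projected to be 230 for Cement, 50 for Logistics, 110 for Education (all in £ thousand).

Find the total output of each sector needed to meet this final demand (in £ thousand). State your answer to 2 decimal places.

x_C = 428.69, x_L = 337.39, x_E = 230.28

Technical coefficients a_ij = z_ij / X_j:
  a_CC = 0/440 = 0.00, a_LC = 132/440 = 0.30, a_EC = 88/440 = 0.20
  a_CL = 210/600 = 0.35, a_LL = 180/600 = 0.30, a_EL = 0/600 = 0.00
  a_CE = 224/640 = 0.35, a_LE = 160/640 = 0.25, a_EE = 96/640 = 0.15
I − A =
  [   1.00    -0.35    -0.35]
  [  -0.30     0.70    -0.25]
  [  -0.20     0.00     0.85]
Cofactors of I−A, C_ij = (−1)^(i+j)·(minor ij) (rows/columns in the sector order above):
  C_11 = (0.70)(0.85) − (-0.25)(0.00) = 0.5950
  C_12 = −[(-0.30)(0.85) − (-0.25)(-0.20)] = 0.3050
  C_13 = (-0.30)(0.00) − (0.70)(-0.20) = 0.1400
  C_21 = −[(-0.35)(0.85) − (-0.35)(0.00)] = 0.2975
  C_22 = (1.00)(0.85) − (-0.35)(-0.20) = 0.7800
  C_23 = −[(1.00)(0.00) − (-0.35)(-0.20)] = 0.0700
  C_31 = (-0.35)(-0.25) − (-0.35)(0.70) = 0.3325
  C_32 = −[(1.00)(-0.25) − (-0.35)(-0.30)] = 0.3550
  C_33 = (1.00)(0.70) − (-0.35)(-0.30) = 0.5950
det(I−A) = Σ_j (I−A)_1j·C_1j = (1.00)(0.5950) + (-0.35)(0.3050) + (-0.35)(0.1400) = 0.43925
adj(I−A) = Cᵀ =
  [ 0.5950   0.2975   0.3325]
  [ 0.3050   0.7800   0.3550]
  [ 0.1400   0.0700   0.5950]
(I − A)⁻¹ = adj(I−A) / det(I−A) ≈
  [   1.3546     0.6773     0.7570]
  [   0.6944     1.7758     0.8082]
  [   0.3187     0.1594     1.3546]
x = (I − A)⁻¹ d = adj(I−A)·d / det(I−A), with det(I−A) = 0.43925:
  x_C = (0.5950·230 + 0.2975·50 + 0.3325·110) / 0.43925 = 188.30 / 0.43925 ≈ 428.69
  x_L = (0.3050·230 + 0.7800·50 + 0.3550·110) / 0.43925 = 148.20 / 0.43925 ≈ 337.39
  x_E = (0.1400·230 + 0.0700·50 + 0.5950·110) / 0.43925 = 101.15 / 0.43925 ≈ 230.28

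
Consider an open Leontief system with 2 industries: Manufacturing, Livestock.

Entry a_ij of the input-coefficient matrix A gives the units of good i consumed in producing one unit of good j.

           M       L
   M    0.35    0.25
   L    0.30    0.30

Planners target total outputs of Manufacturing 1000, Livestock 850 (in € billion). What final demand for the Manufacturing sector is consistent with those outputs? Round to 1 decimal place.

I − A =
  [   0.65    -0.25]
  [  -0.30     0.70]
d = (I − A) x:
  d_M = (+0.65)·1000 + (-0.25)·850 = 437.5
  d_L = (-0.30)·1000 + (+0.70)·850 = 295.0

d_M = 437.5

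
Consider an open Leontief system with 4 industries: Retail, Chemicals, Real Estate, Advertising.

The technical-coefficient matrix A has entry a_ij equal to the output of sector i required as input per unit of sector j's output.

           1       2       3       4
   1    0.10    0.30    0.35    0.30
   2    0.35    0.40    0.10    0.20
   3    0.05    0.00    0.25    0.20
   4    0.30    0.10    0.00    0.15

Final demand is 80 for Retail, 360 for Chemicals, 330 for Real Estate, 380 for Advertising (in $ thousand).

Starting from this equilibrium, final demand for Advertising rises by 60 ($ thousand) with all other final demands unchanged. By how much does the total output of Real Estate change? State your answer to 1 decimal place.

Δx_3 = 34.3

I − A =
  [   0.90    -0.30    -0.35    -0.30]
  [  -0.35     0.60    -0.10    -0.20]
  [  -0.05     0.00     0.75    -0.20]
  [  -0.30    -0.10     0.00     0.85]
Compute the cofactors C_ij = (−1)^(i+j)·(3×3 minor ij) of I−A; the adjugate is their transpose:
adj(I−A) = Cᵀ =
  [ 0.365500   0.220750   0.200000   0.228000]
  [ 0.278375   0.470375   0.192625   0.254250]
  [ 0.067500   0.050250   0.269250   0.099000]
  [ 0.161750   0.133250   0.093250   0.314250]
det(I−A) = Σ_j (I−A)_1j·C_1j = (0.90)(0.365500) + (-0.30)(0.278375) + (-0.35)(0.067500) + (-0.30)(0.161750) = 0.1732875
(I − A)⁻¹ = adj(I−A) / det(I−A) ≈
  [   2.1092     1.2739     1.1542     1.3157]
  [   1.6064     2.7144     1.1116     1.4672]
  [   0.3895     0.2900     1.5538     0.5713]
  [   0.9334     0.7690     0.5381     1.8135]
Δx = (I − A)⁻¹ Δd with Δd having +60 in the Advertising component and 0 elsewhere.
So Δx_3 = L_34 · (+60), where L_34 = adj(I−A)_34 / det(I−A) = 0.099000 / 0.1732875.
Δx_3 = 0.099000 × (+60) / 0.1732875 = 5.94 / 0.1732875 ≈ 34.3.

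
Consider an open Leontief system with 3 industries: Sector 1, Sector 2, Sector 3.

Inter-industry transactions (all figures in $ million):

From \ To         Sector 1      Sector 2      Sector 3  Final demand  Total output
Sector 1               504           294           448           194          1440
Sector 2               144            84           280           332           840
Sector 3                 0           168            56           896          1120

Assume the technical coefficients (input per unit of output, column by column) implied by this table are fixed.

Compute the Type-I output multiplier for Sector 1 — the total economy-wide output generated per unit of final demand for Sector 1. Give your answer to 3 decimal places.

Technical coefficients a_ij = z_ij / X_j:
  a_11 = 504/1440 = 0.35, a_21 = 144/1440 = 0.10, a_31 = 0/1440 = 0.00
  a_12 = 294/840 = 0.35, a_22 = 84/840 = 0.10, a_32 = 168/840 = 0.20
  a_13 = 448/1120 = 0.40, a_23 = 280/1120 = 0.25, a_33 = 56/1120 = 0.05
I − A =
  [   0.65    -0.35    -0.40]
  [  -0.10     0.90    -0.25]
  [   0.00    -0.20     0.95]
Cofactors of I−A, C_ij = (−1)^(i+j)·(minor ij) (rows/columns in the sector order above):
  C_11 = (0.90)(0.95) − (-0.25)(-0.20) = 0.8050
  C_12 = −[(-0.10)(0.95) − (-0.25)(0.00)] = 0.0950
  C_13 = (-0.10)(-0.20) − (0.90)(0.00) = 0.0200
  C_21 = −[(-0.35)(0.95) − (-0.40)(-0.20)] = 0.4125
  C_22 = (0.65)(0.95) − (-0.40)(0.00) = 0.6175
  C_23 = −[(0.65)(-0.20) − (-0.35)(0.00)] = 0.1300
  C_31 = (-0.35)(-0.25) − (-0.40)(0.90) = 0.4475
  C_32 = −[(0.65)(-0.25) − (-0.40)(-0.10)] = 0.2025
  C_33 = (0.65)(0.90) − (-0.35)(-0.10) = 0.5500
det(I−A) = Σ_j (I−A)_1j·C_1j = (0.65)(0.8050) + (-0.35)(0.0950) + (-0.40)(0.0200) = 0.4820
adj(I−A) = Cᵀ =
  [ 0.8050   0.4125   0.4475]
  [ 0.0950   0.6175   0.2025]
  [ 0.0200   0.1300   0.5500]
(I − A)⁻¹ = adj(I−A) / det(I−A) ≈
  [   1.6701     0.8558     0.9284]
  [   0.1971     1.2811     0.4201]
  [   0.0415     0.2697     1.1411]
The output multiplier for sector j is the column-j sum of the Leontief inverse (I − A)⁻¹ = adj(I−A) / det(I−A).
Column 1 of adj(I−A): (0.8050, 0.0950, 0.0200); det(I−A) = 0.4820.
m_1 = (0.8050 + 0.0950 + 0.0200) / 0.4820 = 0.92 / 0.4820 ≈ 1.909.

m_1 = 1.909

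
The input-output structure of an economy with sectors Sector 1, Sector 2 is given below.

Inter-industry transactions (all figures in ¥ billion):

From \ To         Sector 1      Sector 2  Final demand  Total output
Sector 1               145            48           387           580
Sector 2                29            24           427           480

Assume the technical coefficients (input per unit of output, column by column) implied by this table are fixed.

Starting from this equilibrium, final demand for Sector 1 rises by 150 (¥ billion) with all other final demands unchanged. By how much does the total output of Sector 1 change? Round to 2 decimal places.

Δx_1 = 201.41

Technical coefficients a_ij = z_ij / X_j:
  a_11 = 145/580 = 0.25, a_21 = 29/580 = 0.05
  a_12 = 48/480 = 0.10, a_22 = 24/480 = 0.05
I − A =
  [   0.75    -0.10]
  [  -0.05     0.95]
det(I−A) = (0.75)(0.95) − (-0.10)(-0.05) = 0.7075
adj(I−A) = [[0.95, 0.10], [0.05, 0.75]]
(I − A)⁻¹ = adj(I−A) / det(I−A) ≈
  [   1.3428     0.1413]
  [   0.0707     1.0601]
Δx = (I − A)⁻¹ Δd with Δd having +150 in the Sector 1 component and 0 elsewhere.
So Δx_1 = L_11 · (+150), where L_11 = adj(I−A)_11 / det(I−A) = 0.95 / 0.7075.
Δx_1 = 0.95 × (+150) / 0.7075 = 142.50 / 0.7075 ≈ 201.41.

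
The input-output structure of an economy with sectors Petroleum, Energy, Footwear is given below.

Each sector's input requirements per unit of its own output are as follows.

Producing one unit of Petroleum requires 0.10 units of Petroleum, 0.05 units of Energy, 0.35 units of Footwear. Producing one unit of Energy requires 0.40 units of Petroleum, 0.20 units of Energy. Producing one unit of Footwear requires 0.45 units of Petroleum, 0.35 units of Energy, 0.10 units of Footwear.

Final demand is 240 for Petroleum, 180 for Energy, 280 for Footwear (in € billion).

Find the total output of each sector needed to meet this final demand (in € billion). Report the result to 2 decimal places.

I − A =
  [   0.90    -0.40    -0.45]
  [  -0.05     0.80    -0.35]
  [  -0.35     0.00     0.90]
Cofactors of I−A, C_ij = (−1)^(i+j)·(minor ij) (rows/columns in the sector order above):
  C_11 = (0.80)(0.90) − (-0.35)(0.00) = 0.7200
  C_12 = −[(-0.05)(0.90) − (-0.35)(-0.35)] = 0.1675
  C_13 = (-0.05)(0.00) − (0.80)(-0.35) = 0.2800
  C_21 = −[(-0.40)(0.90) − (-0.45)(0.00)] = 0.3600
  C_22 = (0.90)(0.90) − (-0.45)(-0.35) = 0.6525
  C_23 = −[(0.90)(0.00) − (-0.40)(-0.35)] = 0.1400
  C_31 = (-0.40)(-0.35) − (-0.45)(0.80) = 0.5000
  C_32 = −[(0.90)(-0.35) − (-0.45)(-0.05)] = 0.3375
  C_33 = (0.90)(0.80) − (-0.40)(-0.05) = 0.7000
det(I−A) = Σ_j (I−A)_1j·C_1j = (0.90)(0.7200) + (-0.40)(0.1675) + (-0.45)(0.2800) = 0.4550
adj(I−A) = Cᵀ =
  [ 0.7200   0.3600   0.5000]
  [ 0.1675   0.6525   0.3375]
  [ 0.2800   0.1400   0.7000]
(I − A)⁻¹ = adj(I−A) / det(I−A) ≈
  [   1.5824     0.7912     1.0989]
  [   0.3681     1.4341     0.7418]
  [   0.6154     0.3077     1.5385]
x = (I − A)⁻¹ d = adj(I−A)·d / det(I−A), with det(I−A) = 0.4550:
  x_P = (0.7200·240 + 0.3600·180 + 0.5000·280) / 0.4550 = 377.60 / 0.4550 ≈ 829.89
  x_E = (0.1675·240 + 0.6525·180 + 0.3375·280) / 0.4550 = 252.15 / 0.4550 ≈ 554.18
  x_F = (0.2800·240 + 0.1400·180 + 0.7000·280) / 0.4550 = 288.40 / 0.4550 ≈ 633.85

x_P = 829.89, x_E = 554.18, x_F = 633.85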